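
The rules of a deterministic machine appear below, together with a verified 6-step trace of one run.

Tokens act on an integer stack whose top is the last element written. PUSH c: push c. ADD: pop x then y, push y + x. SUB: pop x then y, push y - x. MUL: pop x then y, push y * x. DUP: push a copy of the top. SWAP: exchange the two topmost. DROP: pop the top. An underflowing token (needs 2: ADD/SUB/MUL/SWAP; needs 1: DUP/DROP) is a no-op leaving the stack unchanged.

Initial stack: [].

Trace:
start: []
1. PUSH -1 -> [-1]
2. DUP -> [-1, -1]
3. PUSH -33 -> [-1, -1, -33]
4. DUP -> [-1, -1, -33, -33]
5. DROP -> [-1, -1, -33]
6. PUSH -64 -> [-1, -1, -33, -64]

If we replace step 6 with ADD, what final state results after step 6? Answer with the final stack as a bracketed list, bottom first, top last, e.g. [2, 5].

(re-executing from step 6 with the substitution; state before step 6: [-1, -1, -33])
6. ADD -> [-1, -34]

[-1, -34]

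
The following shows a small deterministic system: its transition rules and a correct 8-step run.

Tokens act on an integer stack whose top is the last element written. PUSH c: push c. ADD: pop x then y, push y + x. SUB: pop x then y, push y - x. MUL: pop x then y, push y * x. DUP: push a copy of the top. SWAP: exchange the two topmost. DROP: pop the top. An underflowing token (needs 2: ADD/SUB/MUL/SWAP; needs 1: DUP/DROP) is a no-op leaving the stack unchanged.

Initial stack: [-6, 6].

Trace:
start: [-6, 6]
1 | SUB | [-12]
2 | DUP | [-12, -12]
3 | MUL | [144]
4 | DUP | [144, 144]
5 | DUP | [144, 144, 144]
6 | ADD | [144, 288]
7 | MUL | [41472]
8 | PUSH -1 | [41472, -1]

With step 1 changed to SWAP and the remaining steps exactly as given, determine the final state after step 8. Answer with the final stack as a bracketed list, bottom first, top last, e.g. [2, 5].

(re-executing from step 1 with the substitution; state before step 1: [-6, 6])
1 | SWAP | [6, -6]
2 | DUP | [6, -6, -6]
3 | MUL | [6, 36]
4 | DUP | [6, 36, 36]
5 | DUP | [6, 36, 36, 36]
6 | ADD | [6, 36, 72]
7 | MUL | [6, 2592]
8 | PUSH -1 | [6, 2592, -1]

[6, 2592, -1]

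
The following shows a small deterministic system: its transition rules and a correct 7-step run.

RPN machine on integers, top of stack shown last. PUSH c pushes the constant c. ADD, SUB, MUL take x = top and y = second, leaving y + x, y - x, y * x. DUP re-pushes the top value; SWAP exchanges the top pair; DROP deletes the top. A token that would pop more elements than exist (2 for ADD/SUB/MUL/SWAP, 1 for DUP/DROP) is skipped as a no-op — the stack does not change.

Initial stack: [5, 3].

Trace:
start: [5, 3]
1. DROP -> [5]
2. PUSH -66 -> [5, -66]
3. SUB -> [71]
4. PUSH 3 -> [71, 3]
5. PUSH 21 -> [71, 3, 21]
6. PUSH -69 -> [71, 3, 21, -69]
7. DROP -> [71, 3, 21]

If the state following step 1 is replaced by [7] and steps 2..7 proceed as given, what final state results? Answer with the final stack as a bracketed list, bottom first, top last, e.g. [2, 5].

state after step 1 := [7]
2. PUSH -66 -> [7, -66]
3. SUB -> [73]
4. PUSH 3 -> [73, 3]
5. PUSH 21 -> [73, 3, 21]
6. PUSH -69 -> [73, 3, 21, -69]
7. DROP -> [73, 3, 21]

[73, 3, 21]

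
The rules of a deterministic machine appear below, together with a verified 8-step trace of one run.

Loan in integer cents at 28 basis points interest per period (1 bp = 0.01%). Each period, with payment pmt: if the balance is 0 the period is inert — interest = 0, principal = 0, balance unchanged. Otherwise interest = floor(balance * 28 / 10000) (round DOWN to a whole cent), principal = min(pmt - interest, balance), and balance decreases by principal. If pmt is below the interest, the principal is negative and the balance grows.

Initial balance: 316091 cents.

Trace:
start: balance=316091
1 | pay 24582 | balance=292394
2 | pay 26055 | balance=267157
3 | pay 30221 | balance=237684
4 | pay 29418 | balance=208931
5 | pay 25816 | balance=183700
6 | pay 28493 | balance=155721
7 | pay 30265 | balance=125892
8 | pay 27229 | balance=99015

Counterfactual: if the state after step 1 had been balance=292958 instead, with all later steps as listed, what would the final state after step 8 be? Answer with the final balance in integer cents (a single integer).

state after step 1 := balance=292958
2 | pay 26055 | balance=267723
3 | pay 30221 | balance=238251
4 | pay 29418 | balance=209500
5 | pay 25816 | balance=184270
6 | pay 28493 | balance=156292
7 | pay 30265 | balance=126464
8 | pay 27229 | balance=99589

99589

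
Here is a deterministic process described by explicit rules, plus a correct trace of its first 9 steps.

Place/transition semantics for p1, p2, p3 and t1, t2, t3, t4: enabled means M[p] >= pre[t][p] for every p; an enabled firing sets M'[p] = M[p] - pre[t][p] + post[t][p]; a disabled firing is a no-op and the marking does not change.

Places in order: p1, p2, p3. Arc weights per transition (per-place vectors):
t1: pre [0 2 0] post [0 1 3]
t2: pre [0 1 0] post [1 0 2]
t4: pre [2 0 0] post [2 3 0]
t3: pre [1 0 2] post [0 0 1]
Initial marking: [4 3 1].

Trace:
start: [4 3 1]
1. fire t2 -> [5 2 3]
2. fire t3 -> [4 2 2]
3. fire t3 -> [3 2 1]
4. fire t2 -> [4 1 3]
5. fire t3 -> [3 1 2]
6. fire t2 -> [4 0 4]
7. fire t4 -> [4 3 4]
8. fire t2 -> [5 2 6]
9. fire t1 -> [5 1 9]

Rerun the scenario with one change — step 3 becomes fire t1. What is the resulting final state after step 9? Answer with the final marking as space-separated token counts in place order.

5 1 11

(re-executing from step 3 with the substitution; state before step 3: [4 2 2])
3. fire t1 -> [4 1 5]
4. fire t2 -> [5 0 7]
5. fire t3 -> [4 0 6]
6. fire t2 -> [4 0 6]
7. fire t4 -> [4 3 6]
8. fire t2 -> [5 2 8]
9. fire t1 -> [5 1 11]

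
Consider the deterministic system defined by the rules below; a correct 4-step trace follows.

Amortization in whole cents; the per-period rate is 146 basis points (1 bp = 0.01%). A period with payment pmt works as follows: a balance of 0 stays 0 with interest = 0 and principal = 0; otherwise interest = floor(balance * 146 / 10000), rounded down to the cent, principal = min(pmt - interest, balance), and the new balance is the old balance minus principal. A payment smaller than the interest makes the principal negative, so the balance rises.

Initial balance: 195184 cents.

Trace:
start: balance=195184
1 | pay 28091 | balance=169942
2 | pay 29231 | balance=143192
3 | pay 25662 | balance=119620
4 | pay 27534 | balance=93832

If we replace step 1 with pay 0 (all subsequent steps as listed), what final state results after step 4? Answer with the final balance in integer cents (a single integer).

123171

(re-executing from step 1 with the substitution; state before step 1: balance=195184)
1 | pay 0 | balance=198033
2 | pay 29231 | balance=171693
3 | pay 25662 | balance=148537
4 | pay 27534 | balance=123171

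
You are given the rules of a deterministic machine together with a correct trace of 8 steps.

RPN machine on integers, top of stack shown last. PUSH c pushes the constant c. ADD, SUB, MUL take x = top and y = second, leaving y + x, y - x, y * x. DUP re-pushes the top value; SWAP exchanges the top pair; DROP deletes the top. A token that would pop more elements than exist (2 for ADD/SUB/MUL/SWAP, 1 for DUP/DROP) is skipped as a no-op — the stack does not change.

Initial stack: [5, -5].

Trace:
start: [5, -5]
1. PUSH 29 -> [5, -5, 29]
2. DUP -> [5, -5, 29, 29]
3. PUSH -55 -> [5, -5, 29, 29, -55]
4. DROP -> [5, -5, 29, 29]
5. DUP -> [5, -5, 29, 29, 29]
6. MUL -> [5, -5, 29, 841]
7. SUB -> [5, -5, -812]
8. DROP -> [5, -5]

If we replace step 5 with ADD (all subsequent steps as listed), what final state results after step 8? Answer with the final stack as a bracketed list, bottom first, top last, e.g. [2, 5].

[]

(re-executing from step 5 with the substitution; state before step 5: [5, -5, 29, 29])
5. ADD -> [5, -5, 58]
6. MUL -> [5, -290]
7. SUB -> [295]
8. DROP -> []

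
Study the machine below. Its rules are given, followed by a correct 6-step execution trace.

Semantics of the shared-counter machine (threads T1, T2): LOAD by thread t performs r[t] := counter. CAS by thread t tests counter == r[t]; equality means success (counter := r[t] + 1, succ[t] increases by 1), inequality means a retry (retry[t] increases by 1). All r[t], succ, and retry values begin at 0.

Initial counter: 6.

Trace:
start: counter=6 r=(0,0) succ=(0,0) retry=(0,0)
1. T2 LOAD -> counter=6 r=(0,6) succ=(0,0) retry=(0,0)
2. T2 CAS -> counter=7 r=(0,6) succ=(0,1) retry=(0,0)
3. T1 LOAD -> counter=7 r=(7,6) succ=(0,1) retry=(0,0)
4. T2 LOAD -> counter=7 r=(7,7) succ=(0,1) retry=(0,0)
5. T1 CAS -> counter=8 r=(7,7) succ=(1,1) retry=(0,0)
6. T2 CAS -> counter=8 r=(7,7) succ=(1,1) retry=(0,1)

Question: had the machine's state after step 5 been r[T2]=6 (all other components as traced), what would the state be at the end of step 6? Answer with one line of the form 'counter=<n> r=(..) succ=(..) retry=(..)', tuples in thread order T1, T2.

state after step 5 := counter=8 r=(7,6) succ=(1,1) retry=(0,0)
6. T2 CAS -> counter=8 r=(7,6) succ=(1,1) retry=(0,1)

counter=8 r=(7,6) succ=(1,1) retry=(0,1)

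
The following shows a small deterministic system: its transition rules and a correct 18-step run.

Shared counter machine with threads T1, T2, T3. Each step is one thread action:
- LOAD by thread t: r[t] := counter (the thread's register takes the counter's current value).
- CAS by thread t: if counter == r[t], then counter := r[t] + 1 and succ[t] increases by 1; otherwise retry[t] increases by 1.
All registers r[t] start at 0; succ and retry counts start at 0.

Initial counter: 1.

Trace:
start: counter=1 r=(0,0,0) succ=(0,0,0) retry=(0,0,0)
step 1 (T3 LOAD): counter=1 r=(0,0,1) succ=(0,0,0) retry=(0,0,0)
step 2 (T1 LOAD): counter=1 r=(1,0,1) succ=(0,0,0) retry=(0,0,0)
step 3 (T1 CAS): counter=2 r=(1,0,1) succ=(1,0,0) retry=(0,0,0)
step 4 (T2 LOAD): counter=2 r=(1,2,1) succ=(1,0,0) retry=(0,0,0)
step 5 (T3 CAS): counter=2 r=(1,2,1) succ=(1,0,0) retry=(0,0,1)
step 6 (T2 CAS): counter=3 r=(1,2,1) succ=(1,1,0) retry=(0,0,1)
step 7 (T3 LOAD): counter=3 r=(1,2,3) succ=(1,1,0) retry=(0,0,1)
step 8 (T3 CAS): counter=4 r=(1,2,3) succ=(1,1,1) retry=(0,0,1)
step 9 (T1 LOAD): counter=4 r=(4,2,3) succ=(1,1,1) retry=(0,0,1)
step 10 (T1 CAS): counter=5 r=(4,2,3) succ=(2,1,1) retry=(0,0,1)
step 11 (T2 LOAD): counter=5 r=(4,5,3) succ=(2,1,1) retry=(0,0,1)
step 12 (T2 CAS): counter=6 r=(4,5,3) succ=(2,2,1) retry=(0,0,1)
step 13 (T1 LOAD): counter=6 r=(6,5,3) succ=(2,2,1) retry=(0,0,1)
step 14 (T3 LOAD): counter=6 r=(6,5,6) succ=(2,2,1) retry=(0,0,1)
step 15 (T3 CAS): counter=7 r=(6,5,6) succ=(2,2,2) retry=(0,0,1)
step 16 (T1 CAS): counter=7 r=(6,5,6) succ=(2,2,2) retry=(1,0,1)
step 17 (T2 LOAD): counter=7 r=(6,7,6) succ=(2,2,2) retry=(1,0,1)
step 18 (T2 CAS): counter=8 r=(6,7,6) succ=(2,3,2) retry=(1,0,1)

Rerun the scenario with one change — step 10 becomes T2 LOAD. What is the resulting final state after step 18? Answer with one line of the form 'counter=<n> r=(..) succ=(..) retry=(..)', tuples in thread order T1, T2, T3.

counter=7 r=(5,6,5) succ=(1,3,2) retry=(1,0,1)

(re-executing from step 10 with the substitution; state before step 10: counter=4 r=(4,2,3) succ=(1,1,1) retry=(0,0,1))
step 10 (T2 LOAD): counter=4 r=(4,4,3) succ=(1,1,1) retry=(0,0,1)
step 11 (T2 LOAD): counter=4 r=(4,4,3) succ=(1,1,1) retry=(0,0,1)
step 12 (T2 CAS): counter=5 r=(4,4,3) succ=(1,2,1) retry=(0,0,1)
step 13 (T1 LOAD): counter=5 r=(5,4,3) succ=(1,2,1) retry=(0,0,1)
step 14 (T3 LOAD): counter=5 r=(5,4,5) succ=(1,2,1) retry=(0,0,1)
step 15 (T3 CAS): counter=6 r=(5,4,5) succ=(1,2,2) retry=(0,0,1)
step 16 (T1 CAS): counter=6 r=(5,4,5) succ=(1,2,2) retry=(1,0,1)
step 17 (T2 LOAD): counter=6 r=(5,6,5) succ=(1,2,2) retry=(1,0,1)
step 18 (T2 CAS): counter=7 r=(5,6,5) succ=(1,3,2) retry=(1,0,1)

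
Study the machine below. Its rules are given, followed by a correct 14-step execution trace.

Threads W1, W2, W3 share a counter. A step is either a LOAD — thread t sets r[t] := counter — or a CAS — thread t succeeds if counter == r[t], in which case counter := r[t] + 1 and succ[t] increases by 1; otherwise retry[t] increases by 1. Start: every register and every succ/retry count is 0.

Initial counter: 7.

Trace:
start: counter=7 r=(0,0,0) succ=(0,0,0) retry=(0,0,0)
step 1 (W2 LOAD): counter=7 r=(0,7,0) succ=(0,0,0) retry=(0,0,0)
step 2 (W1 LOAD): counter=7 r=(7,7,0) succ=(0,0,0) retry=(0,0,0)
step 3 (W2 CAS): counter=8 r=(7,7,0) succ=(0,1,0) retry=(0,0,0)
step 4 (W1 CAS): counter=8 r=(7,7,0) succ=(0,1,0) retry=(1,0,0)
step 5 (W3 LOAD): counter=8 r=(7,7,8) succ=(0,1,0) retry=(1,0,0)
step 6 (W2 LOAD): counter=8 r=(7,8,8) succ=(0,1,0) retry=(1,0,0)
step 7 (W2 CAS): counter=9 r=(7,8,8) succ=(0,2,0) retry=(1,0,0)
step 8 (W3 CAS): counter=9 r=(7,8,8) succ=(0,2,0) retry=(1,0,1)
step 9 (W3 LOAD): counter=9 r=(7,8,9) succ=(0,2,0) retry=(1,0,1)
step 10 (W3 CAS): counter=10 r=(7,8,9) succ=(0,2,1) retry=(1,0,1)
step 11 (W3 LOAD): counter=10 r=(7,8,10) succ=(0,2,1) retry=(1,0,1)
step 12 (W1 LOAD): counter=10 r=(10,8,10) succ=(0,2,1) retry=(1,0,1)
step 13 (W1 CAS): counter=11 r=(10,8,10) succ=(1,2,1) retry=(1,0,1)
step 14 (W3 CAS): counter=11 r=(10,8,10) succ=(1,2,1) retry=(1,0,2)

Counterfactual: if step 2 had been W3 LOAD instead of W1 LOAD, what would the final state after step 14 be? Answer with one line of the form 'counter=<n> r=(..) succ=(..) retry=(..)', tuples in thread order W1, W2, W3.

(re-executing from step 2 with the substitution; state before step 2: counter=7 r=(0,7,0) succ=(0,0,0) retry=(0,0,0))
step 2 (W3 LOAD): counter=7 r=(0,7,7) succ=(0,0,0) retry=(0,0,0)
step 3 (W2 CAS): counter=8 r=(0,7,7) succ=(0,1,0) retry=(0,0,0)
step 4 (W1 CAS): counter=8 r=(0,7,7) succ=(0,1,0) retry=(1,0,0)
step 5 (W3 LOAD): counter=8 r=(0,7,8) succ=(0,1,0) retry=(1,0,0)
step 6 (W2 LOAD): counter=8 r=(0,8,8) succ=(0,1,0) retry=(1,0,0)
step 7 (W2 CAS): counter=9 r=(0,8,8) succ=(0,2,0) retry=(1,0,0)
step 8 (W3 CAS): counter=9 r=(0,8,8) succ=(0,2,0) retry=(1,0,1)
step 9 (W3 LOAD): counter=9 r=(0,8,9) succ=(0,2,0) retry=(1,0,1)
step 10 (W3 CAS): counter=10 r=(0,8,9) succ=(0,2,1) retry=(1,0,1)
step 11 (W3 LOAD): counter=10 r=(0,8,10) succ=(0,2,1) retry=(1,0,1)
step 12 (W1 LOAD): counter=10 r=(10,8,10) succ=(0,2,1) retry=(1,0,1)
step 13 (W1 CAS): counter=11 r=(10,8,10) succ=(1,2,1) retry=(1,0,1)
step 14 (W3 CAS): counter=11 r=(10,8,10) succ=(1,2,1) retry=(1,0,2)

counter=11 r=(10,8,10) succ=(1,2,1) retry=(1,0,2)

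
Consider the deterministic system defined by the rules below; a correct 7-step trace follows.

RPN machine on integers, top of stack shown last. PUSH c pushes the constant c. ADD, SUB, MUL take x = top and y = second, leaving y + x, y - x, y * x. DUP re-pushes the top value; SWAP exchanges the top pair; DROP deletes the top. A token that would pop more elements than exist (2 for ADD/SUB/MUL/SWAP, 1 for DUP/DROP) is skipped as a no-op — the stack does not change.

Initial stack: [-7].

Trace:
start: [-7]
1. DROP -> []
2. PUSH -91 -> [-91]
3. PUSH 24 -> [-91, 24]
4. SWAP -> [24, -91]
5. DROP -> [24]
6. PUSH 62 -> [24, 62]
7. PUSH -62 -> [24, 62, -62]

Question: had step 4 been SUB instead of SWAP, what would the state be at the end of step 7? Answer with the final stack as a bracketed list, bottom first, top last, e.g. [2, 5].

[62, -62]

(re-executing from step 4 with the substitution; state before step 4: [-91, 24])
4. SUB -> [-115]
5. DROP -> []
6. PUSH 62 -> [62]
7. PUSH -62 -> [62, -62]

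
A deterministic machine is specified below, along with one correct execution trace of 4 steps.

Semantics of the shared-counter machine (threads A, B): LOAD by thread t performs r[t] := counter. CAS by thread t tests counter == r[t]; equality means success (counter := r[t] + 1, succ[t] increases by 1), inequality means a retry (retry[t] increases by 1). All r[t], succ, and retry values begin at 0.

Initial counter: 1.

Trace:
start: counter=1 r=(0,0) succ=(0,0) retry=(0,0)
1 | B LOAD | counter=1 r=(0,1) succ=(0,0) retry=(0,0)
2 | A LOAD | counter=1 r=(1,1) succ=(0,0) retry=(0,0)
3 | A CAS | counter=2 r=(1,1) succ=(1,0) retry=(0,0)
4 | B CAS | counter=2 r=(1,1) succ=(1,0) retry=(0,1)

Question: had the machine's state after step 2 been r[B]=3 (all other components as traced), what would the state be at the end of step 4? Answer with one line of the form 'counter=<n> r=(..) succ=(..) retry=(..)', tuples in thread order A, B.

counter=2 r=(1,3) succ=(1,0) retry=(0,1)

state after step 2 := counter=1 r=(1,3) succ=(0,0) retry=(0,0)
3 | A CAS | counter=2 r=(1,3) succ=(1,0) retry=(0,0)
4 | B CAS | counter=2 r=(1,3) succ=(1,0) retry=(0,1)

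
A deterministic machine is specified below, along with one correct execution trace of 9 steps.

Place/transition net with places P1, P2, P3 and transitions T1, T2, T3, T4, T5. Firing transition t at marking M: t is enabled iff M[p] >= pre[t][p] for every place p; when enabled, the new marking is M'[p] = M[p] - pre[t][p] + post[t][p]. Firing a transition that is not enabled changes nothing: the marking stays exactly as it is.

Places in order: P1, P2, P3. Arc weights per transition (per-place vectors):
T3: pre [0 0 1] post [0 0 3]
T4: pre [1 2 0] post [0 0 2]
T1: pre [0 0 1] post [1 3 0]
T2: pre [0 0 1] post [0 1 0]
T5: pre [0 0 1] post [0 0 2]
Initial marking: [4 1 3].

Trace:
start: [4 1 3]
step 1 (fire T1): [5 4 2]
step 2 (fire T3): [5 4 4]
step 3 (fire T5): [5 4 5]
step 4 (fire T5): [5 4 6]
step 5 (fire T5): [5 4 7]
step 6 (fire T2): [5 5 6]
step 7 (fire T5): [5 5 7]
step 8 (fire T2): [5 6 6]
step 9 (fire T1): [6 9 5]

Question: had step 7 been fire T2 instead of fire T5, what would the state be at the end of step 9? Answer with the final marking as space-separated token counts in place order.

(re-executing from step 7 with the substitution; state before step 7: [5 5 6])
step 7 (fire T2): [5 6 5]
step 8 (fire T2): [5 7 4]
step 9 (fire T1): [6 10 3]

6 10 3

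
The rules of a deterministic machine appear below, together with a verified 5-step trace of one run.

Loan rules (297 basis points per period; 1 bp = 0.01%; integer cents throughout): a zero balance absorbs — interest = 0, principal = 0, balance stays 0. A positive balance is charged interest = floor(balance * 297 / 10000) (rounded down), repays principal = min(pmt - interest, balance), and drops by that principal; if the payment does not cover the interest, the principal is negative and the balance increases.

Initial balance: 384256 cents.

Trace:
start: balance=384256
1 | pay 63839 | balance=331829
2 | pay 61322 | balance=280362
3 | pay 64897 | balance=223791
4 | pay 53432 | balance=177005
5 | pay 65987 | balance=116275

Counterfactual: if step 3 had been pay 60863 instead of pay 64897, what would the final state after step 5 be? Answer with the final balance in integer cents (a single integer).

120552

(re-executing from step 3 with the substitution; state before step 3: balance=280362)
3 | pay 60863 | balance=227825
4 | pay 53432 | balance=181159
5 | pay 65987 | balance=120552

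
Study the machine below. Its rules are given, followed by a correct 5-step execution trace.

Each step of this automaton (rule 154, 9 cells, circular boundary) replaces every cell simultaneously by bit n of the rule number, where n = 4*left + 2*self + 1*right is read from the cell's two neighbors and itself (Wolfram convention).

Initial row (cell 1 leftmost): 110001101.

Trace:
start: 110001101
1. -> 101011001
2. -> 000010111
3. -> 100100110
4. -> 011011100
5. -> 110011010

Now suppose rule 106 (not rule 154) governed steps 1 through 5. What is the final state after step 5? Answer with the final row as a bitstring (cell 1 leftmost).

(re-executing steps 1..5 under rule 106; state before step 1: 110001101)
1. -> 010011111
2. -> 100110001
3. -> 101110011
4. -> 111010110
5. -> 101101111

101101111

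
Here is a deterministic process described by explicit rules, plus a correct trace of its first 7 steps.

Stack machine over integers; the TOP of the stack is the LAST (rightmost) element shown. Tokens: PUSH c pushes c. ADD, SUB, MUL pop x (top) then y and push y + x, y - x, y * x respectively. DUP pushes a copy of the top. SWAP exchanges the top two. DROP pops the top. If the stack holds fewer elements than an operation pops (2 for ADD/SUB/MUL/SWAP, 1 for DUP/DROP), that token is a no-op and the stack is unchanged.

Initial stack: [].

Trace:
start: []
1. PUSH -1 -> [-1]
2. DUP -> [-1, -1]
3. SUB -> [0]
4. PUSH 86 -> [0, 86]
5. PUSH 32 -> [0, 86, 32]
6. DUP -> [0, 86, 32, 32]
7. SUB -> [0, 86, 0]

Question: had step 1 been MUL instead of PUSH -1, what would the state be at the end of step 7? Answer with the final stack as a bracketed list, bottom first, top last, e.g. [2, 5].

(re-executing from step 1 with the substitution; state before step 1: [])
1. MUL -> []
2. DUP -> []
3. SUB -> []
4. PUSH 86 -> [86]
5. PUSH 32 -> [86, 32]
6. DUP -> [86, 32, 32]
7. SUB -> [86, 0]

[86, 0]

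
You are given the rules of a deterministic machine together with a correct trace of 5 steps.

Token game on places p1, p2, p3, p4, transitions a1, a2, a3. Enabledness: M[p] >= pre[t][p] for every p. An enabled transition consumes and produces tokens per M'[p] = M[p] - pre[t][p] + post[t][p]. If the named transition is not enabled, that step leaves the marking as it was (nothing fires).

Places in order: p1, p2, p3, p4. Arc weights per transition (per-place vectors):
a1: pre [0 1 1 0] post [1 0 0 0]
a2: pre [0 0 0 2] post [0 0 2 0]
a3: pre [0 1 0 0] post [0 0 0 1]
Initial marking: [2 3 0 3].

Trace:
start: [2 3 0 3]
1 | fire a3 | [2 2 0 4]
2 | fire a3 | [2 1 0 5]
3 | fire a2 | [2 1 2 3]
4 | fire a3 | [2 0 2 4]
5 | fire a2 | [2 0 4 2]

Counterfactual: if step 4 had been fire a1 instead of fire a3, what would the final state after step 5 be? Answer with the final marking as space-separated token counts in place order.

3 0 3 1

(re-executing from step 4 with the substitution; state before step 4: [2 1 2 3])
4 | fire a1 | [3 0 1 3]
5 | fire a2 | [3 0 3 1]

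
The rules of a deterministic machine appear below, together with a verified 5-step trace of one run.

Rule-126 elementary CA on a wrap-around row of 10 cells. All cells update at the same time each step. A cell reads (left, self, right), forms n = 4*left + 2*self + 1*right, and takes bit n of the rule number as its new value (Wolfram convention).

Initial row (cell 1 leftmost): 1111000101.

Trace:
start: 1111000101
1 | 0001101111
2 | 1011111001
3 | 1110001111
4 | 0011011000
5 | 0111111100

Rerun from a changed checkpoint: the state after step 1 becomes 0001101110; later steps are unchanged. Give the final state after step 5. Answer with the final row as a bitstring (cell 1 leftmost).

0111111100

state after step 1 := 0001101110
2 | 0011111011
3 | 1110001111
4 | 0011011000
5 | 0111111100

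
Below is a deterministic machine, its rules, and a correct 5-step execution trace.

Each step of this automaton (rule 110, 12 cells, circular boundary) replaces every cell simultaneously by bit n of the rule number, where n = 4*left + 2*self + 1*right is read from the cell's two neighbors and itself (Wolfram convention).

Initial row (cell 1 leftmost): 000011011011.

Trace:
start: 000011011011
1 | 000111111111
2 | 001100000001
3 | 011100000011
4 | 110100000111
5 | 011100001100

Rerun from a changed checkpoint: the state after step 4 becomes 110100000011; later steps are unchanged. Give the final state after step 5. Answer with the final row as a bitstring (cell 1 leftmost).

state after step 4 := 110100000011
5 | 011100000110

011100000110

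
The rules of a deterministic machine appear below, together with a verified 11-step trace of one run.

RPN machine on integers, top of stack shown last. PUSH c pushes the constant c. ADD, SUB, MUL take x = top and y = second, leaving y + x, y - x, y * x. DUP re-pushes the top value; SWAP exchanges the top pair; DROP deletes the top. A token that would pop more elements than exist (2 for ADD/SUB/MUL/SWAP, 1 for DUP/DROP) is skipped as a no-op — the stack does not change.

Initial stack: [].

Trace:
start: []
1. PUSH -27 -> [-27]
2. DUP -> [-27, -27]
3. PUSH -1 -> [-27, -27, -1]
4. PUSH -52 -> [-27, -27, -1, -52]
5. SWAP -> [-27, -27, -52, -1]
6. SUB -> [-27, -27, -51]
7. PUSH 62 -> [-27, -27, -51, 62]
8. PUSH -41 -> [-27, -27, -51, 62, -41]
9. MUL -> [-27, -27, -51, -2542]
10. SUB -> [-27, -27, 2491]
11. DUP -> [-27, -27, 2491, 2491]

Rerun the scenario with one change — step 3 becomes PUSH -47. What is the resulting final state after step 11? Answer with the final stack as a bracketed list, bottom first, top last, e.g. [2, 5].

(re-executing from step 3 with the substitution; state before step 3: [-27, -27])
3. PUSH -47 -> [-27, -27, -47]
4. PUSH -52 -> [-27, -27, -47, -52]
5. SWAP -> [-27, -27, -52, -47]
6. SUB -> [-27, -27, -5]
7. PUSH 62 -> [-27, -27, -5, 62]
8. PUSH -41 -> [-27, -27, -5, 62, -41]
9. MUL -> [-27, -27, -5, -2542]
10. SUB -> [-27, -27, 2537]
11. DUP -> [-27, -27, 2537, 2537]

[-27, -27, 2537, 2537]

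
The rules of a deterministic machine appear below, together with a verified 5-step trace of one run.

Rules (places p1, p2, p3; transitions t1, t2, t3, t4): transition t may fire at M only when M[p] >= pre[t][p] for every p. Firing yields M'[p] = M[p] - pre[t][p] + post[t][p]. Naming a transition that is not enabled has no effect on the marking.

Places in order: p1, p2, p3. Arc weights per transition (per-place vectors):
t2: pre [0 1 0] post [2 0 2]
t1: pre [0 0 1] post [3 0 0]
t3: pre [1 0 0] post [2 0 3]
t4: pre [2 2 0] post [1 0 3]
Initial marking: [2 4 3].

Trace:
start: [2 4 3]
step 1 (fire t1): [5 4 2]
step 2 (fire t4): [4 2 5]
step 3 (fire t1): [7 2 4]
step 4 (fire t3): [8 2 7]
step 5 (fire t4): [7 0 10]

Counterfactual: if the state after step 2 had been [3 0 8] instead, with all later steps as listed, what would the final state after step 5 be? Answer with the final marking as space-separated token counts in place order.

7 0 10

state after step 2 := [3 0 8]
step 3 (fire t1): [6 0 7]
step 4 (fire t3): [7 0 10]
step 5 (fire t4): [7 0 10]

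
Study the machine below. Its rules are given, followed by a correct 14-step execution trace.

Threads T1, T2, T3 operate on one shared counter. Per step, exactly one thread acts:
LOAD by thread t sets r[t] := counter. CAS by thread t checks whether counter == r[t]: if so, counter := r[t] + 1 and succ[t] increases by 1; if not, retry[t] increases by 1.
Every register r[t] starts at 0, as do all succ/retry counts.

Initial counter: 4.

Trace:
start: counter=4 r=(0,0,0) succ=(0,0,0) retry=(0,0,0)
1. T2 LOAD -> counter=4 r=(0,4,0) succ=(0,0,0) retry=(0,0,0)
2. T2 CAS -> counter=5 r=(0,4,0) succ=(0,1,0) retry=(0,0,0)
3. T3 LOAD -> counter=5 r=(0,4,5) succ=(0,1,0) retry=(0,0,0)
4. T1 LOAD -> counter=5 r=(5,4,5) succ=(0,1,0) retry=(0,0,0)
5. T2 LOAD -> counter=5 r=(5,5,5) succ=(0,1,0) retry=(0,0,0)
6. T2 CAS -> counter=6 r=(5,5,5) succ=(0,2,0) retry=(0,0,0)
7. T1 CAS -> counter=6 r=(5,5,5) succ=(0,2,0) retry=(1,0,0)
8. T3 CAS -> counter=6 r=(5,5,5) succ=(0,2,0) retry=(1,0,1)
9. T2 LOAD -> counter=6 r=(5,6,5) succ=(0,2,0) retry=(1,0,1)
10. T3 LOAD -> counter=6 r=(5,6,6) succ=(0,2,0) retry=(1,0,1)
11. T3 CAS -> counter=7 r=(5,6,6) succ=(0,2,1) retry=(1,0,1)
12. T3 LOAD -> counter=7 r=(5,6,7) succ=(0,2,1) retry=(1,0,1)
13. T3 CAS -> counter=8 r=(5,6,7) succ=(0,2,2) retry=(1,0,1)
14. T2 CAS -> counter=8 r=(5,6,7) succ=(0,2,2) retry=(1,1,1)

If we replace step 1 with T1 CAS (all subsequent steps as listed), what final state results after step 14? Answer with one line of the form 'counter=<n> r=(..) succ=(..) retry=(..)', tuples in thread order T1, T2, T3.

counter=7 r=(4,5,6) succ=(0,1,2) retry=(2,2,1)

(re-executing from step 1 with the substitution; state before step 1: counter=4 r=(0,0,0) succ=(0,0,0) retry=(0,0,0))
1. T1 CAS -> counter=4 r=(0,0,0) succ=(0,0,0) retry=(1,0,0)
2. T2 CAS -> counter=4 r=(0,0,0) succ=(0,0,0) retry=(1,1,0)
3. T3 LOAD -> counter=4 r=(0,0,4) succ=(0,0,0) retry=(1,1,0)
4. T1 LOAD -> counter=4 r=(4,0,4) succ=(0,0,0) retry=(1,1,0)
5. T2 LOAD -> counter=4 r=(4,4,4) succ=(0,0,0) retry=(1,1,0)
6. T2 CAS -> counter=5 r=(4,4,4) succ=(0,1,0) retry=(1,1,0)
7. T1 CAS -> counter=5 r=(4,4,4) succ=(0,1,0) retry=(2,1,0)
8. T3 CAS -> counter=5 r=(4,4,4) succ=(0,1,0) retry=(2,1,1)
9. T2 LOAD -> counter=5 r=(4,5,4) succ=(0,1,0) retry=(2,1,1)
10. T3 LOAD -> counter=5 r=(4,5,5) succ=(0,1,0) retry=(2,1,1)
11. T3 CAS -> counter=6 r=(4,5,5) succ=(0,1,1) retry=(2,1,1)
12. T3 LOAD -> counter=6 r=(4,5,6) succ=(0,1,1) retry=(2,1,1)
13. T3 CAS -> counter=7 r=(4,5,6) succ=(0,1,2) retry=(2,1,1)
14. T2 CAS -> counter=7 r=(4,5,6) succ=(0,1,2) retry=(2,2,1)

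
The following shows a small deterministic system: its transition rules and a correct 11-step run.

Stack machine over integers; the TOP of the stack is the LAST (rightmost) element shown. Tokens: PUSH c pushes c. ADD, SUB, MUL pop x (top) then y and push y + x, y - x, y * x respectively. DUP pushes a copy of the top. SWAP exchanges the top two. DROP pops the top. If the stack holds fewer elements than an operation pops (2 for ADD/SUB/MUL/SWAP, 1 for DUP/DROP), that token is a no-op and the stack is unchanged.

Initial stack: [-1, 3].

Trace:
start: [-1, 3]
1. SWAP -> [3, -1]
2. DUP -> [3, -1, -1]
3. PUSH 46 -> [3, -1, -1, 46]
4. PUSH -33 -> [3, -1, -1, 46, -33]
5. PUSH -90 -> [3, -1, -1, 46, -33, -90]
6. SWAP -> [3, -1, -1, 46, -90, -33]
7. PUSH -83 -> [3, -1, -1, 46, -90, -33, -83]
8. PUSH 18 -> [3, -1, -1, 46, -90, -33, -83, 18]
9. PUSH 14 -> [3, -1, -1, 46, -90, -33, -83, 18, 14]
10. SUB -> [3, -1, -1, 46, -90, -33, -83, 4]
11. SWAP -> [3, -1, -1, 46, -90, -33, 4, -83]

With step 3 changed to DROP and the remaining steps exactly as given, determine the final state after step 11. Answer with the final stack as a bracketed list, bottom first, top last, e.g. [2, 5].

[3, -1, -90, -33, 4, -83]

(re-executing from step 3 with the substitution; state before step 3: [3, -1, -1])
3. DROP -> [3, -1]
4. PUSH -33 -> [3, -1, -33]
5. PUSH -90 -> [3, -1, -33, -90]
6. SWAP -> [3, -1, -90, -33]
7. PUSH -83 -> [3, -1, -90, -33, -83]
8. PUSH 18 -> [3, -1, -90, -33, -83, 18]
9. PUSH 14 -> [3, -1, -90, -33, -83, 18, 14]
10. SUB -> [3, -1, -90, -33, -83, 4]
11. SWAP -> [3, -1, -90, -33, 4, -83]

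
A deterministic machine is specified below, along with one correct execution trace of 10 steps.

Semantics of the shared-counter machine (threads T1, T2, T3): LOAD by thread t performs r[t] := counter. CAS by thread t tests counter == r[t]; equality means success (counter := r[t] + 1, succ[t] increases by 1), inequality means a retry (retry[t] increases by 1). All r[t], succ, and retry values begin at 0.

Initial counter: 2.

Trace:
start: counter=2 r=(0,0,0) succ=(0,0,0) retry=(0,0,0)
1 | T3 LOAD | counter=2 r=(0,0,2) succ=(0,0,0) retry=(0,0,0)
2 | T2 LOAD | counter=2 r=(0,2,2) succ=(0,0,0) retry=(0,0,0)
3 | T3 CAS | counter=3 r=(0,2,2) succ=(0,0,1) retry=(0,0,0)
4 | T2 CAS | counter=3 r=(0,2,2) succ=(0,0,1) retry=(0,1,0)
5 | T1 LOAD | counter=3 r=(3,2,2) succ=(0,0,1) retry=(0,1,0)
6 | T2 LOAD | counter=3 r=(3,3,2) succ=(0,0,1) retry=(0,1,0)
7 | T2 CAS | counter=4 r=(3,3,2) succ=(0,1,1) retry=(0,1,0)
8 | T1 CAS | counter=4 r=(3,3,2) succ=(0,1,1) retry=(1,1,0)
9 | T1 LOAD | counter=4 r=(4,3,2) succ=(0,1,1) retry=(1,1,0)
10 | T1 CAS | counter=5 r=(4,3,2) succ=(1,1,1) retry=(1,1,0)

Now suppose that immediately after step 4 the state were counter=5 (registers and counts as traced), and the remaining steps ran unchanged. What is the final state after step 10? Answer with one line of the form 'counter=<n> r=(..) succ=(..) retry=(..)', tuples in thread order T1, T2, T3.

state after step 4 := counter=5 r=(0,2,2) succ=(0,0,1) retry=(0,1,0)
5 | T1 LOAD | counter=5 r=(5,2,2) succ=(0,0,1) retry=(0,1,0)
6 | T2 LOAD | counter=5 r=(5,5,2) succ=(0,0,1) retry=(0,1,0)
7 | T2 CAS | counter=6 r=(5,5,2) succ=(0,1,1) retry=(0,1,0)
8 | T1 CAS | counter=6 r=(5,5,2) succ=(0,1,1) retry=(1,1,0)
9 | T1 LOAD | counter=6 r=(6,5,2) succ=(0,1,1) retry=(1,1,0)
10 | T1 CAS | counter=7 r=(6,5,2) succ=(1,1,1) retry=(1,1,0)

counter=7 r=(6,5,2) succ=(1,1,1) retry=(1,1,0)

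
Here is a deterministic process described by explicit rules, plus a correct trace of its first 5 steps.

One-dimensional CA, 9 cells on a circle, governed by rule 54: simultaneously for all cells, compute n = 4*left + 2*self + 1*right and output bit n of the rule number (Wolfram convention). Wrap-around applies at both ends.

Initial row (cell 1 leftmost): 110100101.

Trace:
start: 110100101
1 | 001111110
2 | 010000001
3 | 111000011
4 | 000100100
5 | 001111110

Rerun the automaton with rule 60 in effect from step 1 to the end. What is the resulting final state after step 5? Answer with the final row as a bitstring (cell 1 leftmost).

(re-executing steps 1..5 under rule 60; state before step 1: 110100101)
1 | 001110111
2 | 101001100
3 | 111101010
4 | 100011111
5 | 010010000

010010000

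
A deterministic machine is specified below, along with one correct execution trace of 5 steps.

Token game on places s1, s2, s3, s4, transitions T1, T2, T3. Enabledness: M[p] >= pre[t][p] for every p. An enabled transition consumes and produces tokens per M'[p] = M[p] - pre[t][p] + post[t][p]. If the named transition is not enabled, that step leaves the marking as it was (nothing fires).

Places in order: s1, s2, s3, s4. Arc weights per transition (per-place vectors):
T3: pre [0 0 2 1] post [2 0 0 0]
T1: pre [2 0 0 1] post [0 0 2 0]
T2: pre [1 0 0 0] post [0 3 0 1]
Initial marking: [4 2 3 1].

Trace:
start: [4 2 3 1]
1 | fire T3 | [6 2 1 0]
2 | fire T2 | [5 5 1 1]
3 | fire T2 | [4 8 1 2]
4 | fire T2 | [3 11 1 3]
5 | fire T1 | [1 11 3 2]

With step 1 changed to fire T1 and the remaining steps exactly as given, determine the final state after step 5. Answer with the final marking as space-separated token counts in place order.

(re-executing from step 1 with the substitution; state before step 1: [4 2 3 1])
1 | fire T1 | [2 2 5 0]
2 | fire T2 | [1 5 5 1]
3 | fire T2 | [0 8 5 2]
4 | fire T2 | [0 8 5 2]
5 | fire T1 | [0 8 5 2]

0 8 5 2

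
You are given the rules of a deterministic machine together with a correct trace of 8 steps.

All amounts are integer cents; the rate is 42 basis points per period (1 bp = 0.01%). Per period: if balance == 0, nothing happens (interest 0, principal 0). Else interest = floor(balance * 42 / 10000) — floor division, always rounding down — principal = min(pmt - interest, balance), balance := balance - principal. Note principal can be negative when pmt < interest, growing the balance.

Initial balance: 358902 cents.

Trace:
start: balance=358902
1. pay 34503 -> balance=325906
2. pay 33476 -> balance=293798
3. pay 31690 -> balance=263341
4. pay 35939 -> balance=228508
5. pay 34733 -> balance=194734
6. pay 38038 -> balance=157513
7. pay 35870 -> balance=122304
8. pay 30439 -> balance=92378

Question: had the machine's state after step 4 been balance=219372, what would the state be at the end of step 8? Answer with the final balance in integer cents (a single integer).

state after step 4 := balance=219372
5. pay 34733 -> balance=185560
6. pay 38038 -> balance=148301
7. pay 35870 -> balance=113053
8. pay 30439 -> balance=83088

83088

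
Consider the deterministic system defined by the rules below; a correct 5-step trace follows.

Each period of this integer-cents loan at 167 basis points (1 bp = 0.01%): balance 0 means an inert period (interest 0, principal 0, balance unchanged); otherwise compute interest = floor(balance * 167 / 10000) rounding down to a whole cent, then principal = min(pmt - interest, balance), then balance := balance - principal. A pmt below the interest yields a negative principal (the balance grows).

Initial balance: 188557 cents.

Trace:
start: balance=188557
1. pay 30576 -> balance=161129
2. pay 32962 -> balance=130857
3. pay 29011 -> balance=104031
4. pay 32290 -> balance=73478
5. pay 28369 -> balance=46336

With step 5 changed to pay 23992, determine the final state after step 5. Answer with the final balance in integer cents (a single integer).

50713

(re-executing from step 5 with the substitution; state before step 5: balance=73478)
5. pay 23992 -> balance=50713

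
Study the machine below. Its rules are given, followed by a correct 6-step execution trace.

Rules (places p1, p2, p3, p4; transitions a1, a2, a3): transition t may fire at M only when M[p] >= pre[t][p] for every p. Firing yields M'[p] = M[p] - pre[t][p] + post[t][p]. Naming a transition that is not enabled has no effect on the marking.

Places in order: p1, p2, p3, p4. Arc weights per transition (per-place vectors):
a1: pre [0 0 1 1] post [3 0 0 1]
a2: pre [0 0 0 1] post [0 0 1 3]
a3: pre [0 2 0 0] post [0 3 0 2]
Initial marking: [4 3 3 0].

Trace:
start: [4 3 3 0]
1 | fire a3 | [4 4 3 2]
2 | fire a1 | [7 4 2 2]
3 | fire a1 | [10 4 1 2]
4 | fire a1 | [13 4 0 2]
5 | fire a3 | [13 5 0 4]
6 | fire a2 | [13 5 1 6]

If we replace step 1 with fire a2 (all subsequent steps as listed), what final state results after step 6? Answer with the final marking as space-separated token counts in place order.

(re-executing from step 1 with the substitution; state before step 1: [4 3 3 0])
1 | fire a2 | [4 3 3 0]
2 | fire a1 | [4 3 3 0]
3 | fire a1 | [4 3 3 0]
4 | fire a1 | [4 3 3 0]
5 | fire a3 | [4 4 3 2]
6 | fire a2 | [4 4 4 4]

4 4 4 4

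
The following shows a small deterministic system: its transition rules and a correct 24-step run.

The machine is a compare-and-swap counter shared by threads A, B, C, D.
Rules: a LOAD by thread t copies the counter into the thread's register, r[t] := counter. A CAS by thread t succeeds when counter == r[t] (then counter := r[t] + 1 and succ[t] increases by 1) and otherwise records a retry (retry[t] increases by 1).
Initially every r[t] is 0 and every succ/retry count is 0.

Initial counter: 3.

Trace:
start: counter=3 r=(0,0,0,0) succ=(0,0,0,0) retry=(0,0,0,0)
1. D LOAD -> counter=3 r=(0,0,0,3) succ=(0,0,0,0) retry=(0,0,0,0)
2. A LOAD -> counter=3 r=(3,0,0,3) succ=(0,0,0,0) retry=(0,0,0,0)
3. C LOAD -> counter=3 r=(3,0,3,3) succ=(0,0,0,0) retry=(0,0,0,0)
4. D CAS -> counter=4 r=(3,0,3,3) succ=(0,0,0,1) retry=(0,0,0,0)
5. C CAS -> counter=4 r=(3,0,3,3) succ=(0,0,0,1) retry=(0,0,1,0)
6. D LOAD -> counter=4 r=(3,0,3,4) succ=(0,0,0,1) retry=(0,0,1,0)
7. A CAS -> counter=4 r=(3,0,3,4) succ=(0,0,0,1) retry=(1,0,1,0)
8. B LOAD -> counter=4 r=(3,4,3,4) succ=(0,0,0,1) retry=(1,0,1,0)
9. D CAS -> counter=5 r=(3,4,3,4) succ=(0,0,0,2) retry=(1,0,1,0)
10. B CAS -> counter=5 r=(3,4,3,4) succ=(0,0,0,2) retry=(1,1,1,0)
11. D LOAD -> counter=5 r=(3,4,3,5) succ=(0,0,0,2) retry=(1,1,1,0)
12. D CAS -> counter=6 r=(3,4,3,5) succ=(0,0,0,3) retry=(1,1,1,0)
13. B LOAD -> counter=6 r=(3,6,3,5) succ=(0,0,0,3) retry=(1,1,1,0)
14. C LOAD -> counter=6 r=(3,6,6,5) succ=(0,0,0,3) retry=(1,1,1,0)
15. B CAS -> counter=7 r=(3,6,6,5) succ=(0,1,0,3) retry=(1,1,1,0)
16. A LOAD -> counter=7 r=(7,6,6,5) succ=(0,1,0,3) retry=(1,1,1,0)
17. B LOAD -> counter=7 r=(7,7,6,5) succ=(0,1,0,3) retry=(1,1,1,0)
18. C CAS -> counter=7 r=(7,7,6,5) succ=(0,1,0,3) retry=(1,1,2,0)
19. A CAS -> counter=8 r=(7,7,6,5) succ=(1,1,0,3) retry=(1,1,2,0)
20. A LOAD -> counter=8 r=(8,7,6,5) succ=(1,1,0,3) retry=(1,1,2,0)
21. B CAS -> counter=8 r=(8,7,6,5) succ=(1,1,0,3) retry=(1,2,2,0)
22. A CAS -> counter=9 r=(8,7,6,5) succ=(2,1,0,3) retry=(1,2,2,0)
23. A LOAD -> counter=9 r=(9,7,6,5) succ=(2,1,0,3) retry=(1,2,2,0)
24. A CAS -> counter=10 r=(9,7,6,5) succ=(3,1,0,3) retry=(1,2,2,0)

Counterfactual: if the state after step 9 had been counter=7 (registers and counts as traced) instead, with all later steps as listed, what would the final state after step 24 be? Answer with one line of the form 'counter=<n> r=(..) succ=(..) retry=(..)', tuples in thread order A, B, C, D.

state after step 9 := counter=7 r=(3,4,3,4) succ=(0,0,0,2) retry=(1,0,1,0)
10. B CAS -> counter=7 r=(3,4,3,4) succ=(0,0,0,2) retry=(1,1,1,0)
11. D LOAD -> counter=7 r=(3,4,3,7) succ=(0,0,0,2) retry=(1,1,1,0)
12. D CAS -> counter=8 r=(3,4,3,7) succ=(0,0,0,3) retry=(1,1,1,0)
13. B LOAD -> counter=8 r=(3,8,3,7) succ=(0,0,0,3) retry=(1,1,1,0)
14. C LOAD -> counter=8 r=(3,8,8,7) succ=(0,0,0,3) retry=(1,1,1,0)
15. B CAS -> counter=9 r=(3,8,8,7) succ=(0,1,0,3) retry=(1,1,1,0)
16. A LOAD -> counter=9 r=(9,8,8,7) succ=(0,1,0,3) retry=(1,1,1,0)
17. B LOAD -> counter=9 r=(9,9,8,7) succ=(0,1,0,3) retry=(1,1,1,0)
18. C CAS -> counter=9 r=(9,9,8,7) succ=(0,1,0,3) retry=(1,1,2,0)
19. A CAS -> counter=10 r=(9,9,8,7) succ=(1,1,0,3) retry=(1,1,2,0)
20. A LOAD -> counter=10 r=(10,9,8,7) succ=(1,1,0,3) retry=(1,1,2,0)
21. B CAS -> counter=10 r=(10,9,8,7) succ=(1,1,0,3) retry=(1,2,2,0)
22. A CAS -> counter=11 r=(10,9,8,7) succ=(2,1,0,3) retry=(1,2,2,0)
23. A LOAD -> counter=11 r=(11,9,8,7) succ=(2,1,0,3) retry=(1,2,2,0)
24. A CAS -> counter=12 r=(11,9,8,7) succ=(3,1,0,3) retry=(1,2,2,0)

counter=12 r=(11,9,8,7) succ=(3,1,0,3) retry=(1,2,2,0)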